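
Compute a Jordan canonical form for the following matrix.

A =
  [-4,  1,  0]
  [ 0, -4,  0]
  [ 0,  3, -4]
J_2(-4) ⊕ J_1(-4)

The characteristic polynomial is
  det(x·I − A) = x^3 + 12*x^2 + 48*x + 64 = (x + 4)^3

Eigenvalues and multiplicities (the geometric multiplicity of λ is n − rank(A − λI), which equals the number of Jordan blocks for λ):
  λ = -4: algebraic multiplicity = 3, geometric multiplicity = 2

Determining the block sizes for each eigenvalue:
  λ = -4: 2 blocks summing to 3 forces exactly one block of size 2 and the rest size 1 → block sizes [2, 1]

Assembling the blocks gives a Jordan form
J =
  [-4,  1,  0]
  [ 0, -4,  0]
  [ 0,  0, -4]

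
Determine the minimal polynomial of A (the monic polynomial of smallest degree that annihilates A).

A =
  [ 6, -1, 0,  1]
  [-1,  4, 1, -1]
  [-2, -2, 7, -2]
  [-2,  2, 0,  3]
x^3 - 15*x^2 + 75*x - 125

The characteristic polynomial is χ_A(x) = (x - 5)^4, so the eigenvalues are known. The minimal polynomial is
  m_A(x) = Π_λ (x − λ)^{k_λ}
where k_λ is the size of the *largest* Jordan block for λ (equivalently, the smallest k with (A − λI)^k v = 0 for every generalised eigenvector v of λ).

  λ = 5: largest Jordan block has size 3, contributing (x − 5)^3

So m_A(x) = (x - 5)^3 = x^3 - 15*x^2 + 75*x - 125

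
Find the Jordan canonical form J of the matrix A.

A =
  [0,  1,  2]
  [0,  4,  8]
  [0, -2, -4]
J_2(0) ⊕ J_1(0)

The characteristic polynomial is
  det(x·I − A) = x^3

Eigenvalues and multiplicities (the geometric multiplicity of λ is n − rank(A − λI), which equals the number of Jordan blocks for λ):
  λ = 0: algebraic multiplicity = 3, geometric multiplicity = 2

Determining the block sizes for each eigenvalue:
  λ = 0: 2 blocks summing to 3 forces exactly one block of size 2 and the rest size 1 → block sizes [2, 1]

Assembling the blocks gives a Jordan form
J =
  [0, 1, 0]
  [0, 0, 0]
  [0, 0, 0]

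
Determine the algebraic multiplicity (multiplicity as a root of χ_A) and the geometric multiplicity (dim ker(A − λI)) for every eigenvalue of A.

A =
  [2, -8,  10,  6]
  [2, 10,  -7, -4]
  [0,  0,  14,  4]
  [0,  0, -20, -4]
λ = 4: alg = 1, geom = 1; λ = 6: alg = 3, geom = 2

Step 1 — factor the characteristic polynomial to read off the algebraic multiplicities:
  χ_A(x) = (x - 6)^3*(x - 4)

Step 2 — compute geometric multiplicities via the rank-nullity identity g(λ) = n − rank(A − λI):
  rank(A − (4)·I) = 3, so dim ker(A − (4)·I) = n − 3 = 1
  rank(A − (6)·I) = 2, so dim ker(A − (6)·I) = n − 2 = 2

Summary:
  λ = 4: algebraic multiplicity = 1, geometric multiplicity = 1
  λ = 6: algebraic multiplicity = 3, geometric multiplicity = 2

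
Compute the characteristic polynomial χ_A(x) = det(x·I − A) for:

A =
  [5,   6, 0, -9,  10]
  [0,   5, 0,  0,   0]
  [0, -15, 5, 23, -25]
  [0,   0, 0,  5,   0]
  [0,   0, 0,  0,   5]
x^5 - 25*x^4 + 250*x^3 - 1250*x^2 + 3125*x - 3125

Expanding det(x·I − A) (e.g. by cofactor expansion or by noting that A is similar to its Jordan form J, which has the same characteristic polynomial as A) gives
  χ_A(x) = x^5 - 25*x^4 + 250*x^3 - 1250*x^2 + 3125*x - 3125
which factors as (x - 5)^5. The eigenvalues (with algebraic multiplicities) are λ = 5 with multiplicity 5.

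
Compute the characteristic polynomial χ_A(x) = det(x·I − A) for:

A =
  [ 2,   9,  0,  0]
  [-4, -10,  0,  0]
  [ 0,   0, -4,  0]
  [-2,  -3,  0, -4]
x^4 + 16*x^3 + 96*x^2 + 256*x + 256

Expanding det(x·I − A) (e.g. by cofactor expansion or by noting that A is similar to its Jordan form J, which has the same characteristic polynomial as A) gives
  χ_A(x) = x^4 + 16*x^3 + 96*x^2 + 256*x + 256
which factors as (x + 4)^4. The eigenvalues (with algebraic multiplicities) are λ = -4 with multiplicity 4.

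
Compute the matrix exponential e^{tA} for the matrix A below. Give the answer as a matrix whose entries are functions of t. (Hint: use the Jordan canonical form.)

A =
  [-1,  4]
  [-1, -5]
e^{tA} =
  [2*t*exp(-3*t) + exp(-3*t), 4*t*exp(-3*t)]
  [-t*exp(-3*t), -2*t*exp(-3*t) + exp(-3*t)]

Strategy: write A = P · J · P⁻¹ where J is a Jordan canonical form, so e^{tA} = P · e^{tJ} · P⁻¹, and e^{tJ} can be computed block-by-block.

A has Jordan form
J =
  [-3,  1]
  [ 0, -3]
(up to reordering of blocks).

Per-block formulas:
  For a 2×2 Jordan block J_2(-3): exp(t · J_2(-3)) = e^(-3t)·(I + t·N), where N is the 2×2 nilpotent shift.

After assembling e^{tJ} and conjugating by P, we get:

e^{tA} =
  [2*t*exp(-3*t) + exp(-3*t), 4*t*exp(-3*t)]
  [-t*exp(-3*t), -2*t*exp(-3*t) + exp(-3*t)]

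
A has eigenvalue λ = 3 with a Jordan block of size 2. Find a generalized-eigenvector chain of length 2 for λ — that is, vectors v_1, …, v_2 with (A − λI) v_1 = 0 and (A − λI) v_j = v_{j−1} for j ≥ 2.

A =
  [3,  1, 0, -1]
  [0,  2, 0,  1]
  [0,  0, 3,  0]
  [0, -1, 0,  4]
A Jordan chain for λ = 3 of length 2:
v_1 = (1, -1, 0, -1)ᵀ
v_2 = (0, 1, 0, 0)ᵀ

Let N = A − (3)·I. We want v_2 with N^2 v_2 = 0 but N^1 v_2 ≠ 0; then v_{j-1} := N · v_j for j = 2, …, 2.

Pick v_2 = (0, 1, 0, 0)ᵀ.
Then v_1 = N · v_2 = (1, -1, 0, -1)ᵀ.

Sanity check: (A − (3)·I) v_1 = (0, 0, 0, 0)ᵀ = 0. ✓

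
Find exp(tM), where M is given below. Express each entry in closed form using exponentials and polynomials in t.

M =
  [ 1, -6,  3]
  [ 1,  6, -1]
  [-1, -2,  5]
e^{tM} =
  [-3*t*exp(4*t) + exp(4*t), -6*t*exp(4*t), 3*t*exp(4*t)]
  [t*exp(4*t), 2*t*exp(4*t) + exp(4*t), -t*exp(4*t)]
  [-t*exp(4*t), -2*t*exp(4*t), t*exp(4*t) + exp(4*t)]

Strategy: write M = P · J · P⁻¹ where J is a Jordan canonical form, so e^{tM} = P · e^{tJ} · P⁻¹, and e^{tJ} can be computed block-by-block.

M has Jordan form
J =
  [4, 1, 0]
  [0, 4, 0]
  [0, 0, 4]
(up to reordering of blocks).

Per-block formulas:
  For a 1×1 block at λ = 4: exp(t · [4]) = [e^(4t)].
  For a 2×2 Jordan block J_2(4): exp(t · J_2(4)) = e^(4t)·(I + t·N), where N is the 2×2 nilpotent shift.

After assembling e^{tJ} and conjugating by P, we get:

e^{tM} =
  [-3*t*exp(4*t) + exp(4*t), -6*t*exp(4*t), 3*t*exp(4*t)]
  [t*exp(4*t), 2*t*exp(4*t) + exp(4*t), -t*exp(4*t)]
  [-t*exp(4*t), -2*t*exp(4*t), t*exp(4*t) + exp(4*t)]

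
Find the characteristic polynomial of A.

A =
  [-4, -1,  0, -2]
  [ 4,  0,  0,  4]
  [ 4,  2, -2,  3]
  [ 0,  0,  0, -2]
x^4 + 8*x^3 + 24*x^2 + 32*x + 16

Expanding det(x·I − A) (e.g. by cofactor expansion or by noting that A is similar to its Jordan form J, which has the same characteristic polynomial as A) gives
  χ_A(x) = x^4 + 8*x^3 + 24*x^2 + 32*x + 16
which factors as (x + 2)^4. The eigenvalues (with algebraic multiplicities) are λ = -2 with multiplicity 4.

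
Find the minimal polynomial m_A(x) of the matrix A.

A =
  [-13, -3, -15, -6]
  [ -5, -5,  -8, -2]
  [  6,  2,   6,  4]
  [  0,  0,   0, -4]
x^3 + 12*x^2 + 48*x + 64

The characteristic polynomial is χ_A(x) = (x + 4)^4, so the eigenvalues are known. The minimal polynomial is
  m_A(x) = Π_λ (x − λ)^{k_λ}
where k_λ is the size of the *largest* Jordan block for λ (equivalently, the smallest k with (A − λI)^k v = 0 for every generalised eigenvector v of λ).

  λ = -4: largest Jordan block has size 3, contributing (x + 4)^3

So m_A(x) = (x + 4)^3 = x^3 + 12*x^2 + 48*x + 64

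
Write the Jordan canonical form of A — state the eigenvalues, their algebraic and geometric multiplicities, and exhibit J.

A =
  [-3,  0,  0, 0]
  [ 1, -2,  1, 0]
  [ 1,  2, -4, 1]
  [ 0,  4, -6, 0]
J_1(-3) ⊕ J_3(-2)

The characteristic polynomial is
  det(x·I − A) = x^4 + 9*x^3 + 30*x^2 + 44*x + 24 = (x + 2)^3*(x + 3)

Eigenvalues and multiplicities (the geometric multiplicity of λ is n − rank(A − λI), which equals the number of Jordan blocks for λ):
  λ = -3: algebraic multiplicity = 1, geometric multiplicity = 1
  λ = -2: algebraic multiplicity = 3, geometric multiplicity = 1

Determining the block sizes for each eigenvalue:
  λ = -3: one block (gm = 1), so the single block has size am = 1 → block sizes [1]
  λ = -2: one block (gm = 1), so the single block has size am = 3 → block sizes [3]

Assembling the blocks gives a Jordan form
J =
  [-3,  0,  0,  0]
  [ 0, -2,  1,  0]
  [ 0,  0, -2,  1]
  [ 0,  0,  0, -2]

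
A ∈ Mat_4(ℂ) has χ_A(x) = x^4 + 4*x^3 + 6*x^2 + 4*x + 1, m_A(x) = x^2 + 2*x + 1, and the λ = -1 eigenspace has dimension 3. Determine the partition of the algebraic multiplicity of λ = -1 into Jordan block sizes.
Block sizes for λ = -1: [2, 1, 1]

Step 1 — from the characteristic polynomial, algebraic multiplicity of λ = -1 is 4. From dim ker(A − (-1)·I) = 3, there are exactly 3 Jordan blocks for λ = -1.
Step 2 — from the minimal polynomial, the factor (x + 1)^2 tells us the largest block for λ = -1 has size 2.
Step 3 — with total size 4, 3 blocks, and largest block 2, the block sizes (in nonincreasing order) are [2, 1, 1].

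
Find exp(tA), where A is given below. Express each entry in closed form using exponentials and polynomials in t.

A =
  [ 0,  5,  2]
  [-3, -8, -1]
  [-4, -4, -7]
e^{tA} =
  [t^2*exp(-5*t) + 5*t*exp(-5*t) + exp(-5*t), t^2*exp(-5*t) + 5*t*exp(-5*t), t^2*exp(-5*t)/2 + 2*t*exp(-5*t)]
  [-t^2*exp(-5*t) - 3*t*exp(-5*t), -t^2*exp(-5*t) - 3*t*exp(-5*t) + exp(-5*t), -t^2*exp(-5*t)/2 - t*exp(-5*t)]
  [-4*t*exp(-5*t), -4*t*exp(-5*t), -2*t*exp(-5*t) + exp(-5*t)]

Strategy: write A = P · J · P⁻¹ where J is a Jordan canonical form, so e^{tA} = P · e^{tJ} · P⁻¹, and e^{tJ} can be computed block-by-block.

A has Jordan form
J =
  [-5,  1,  0]
  [ 0, -5,  1]
  [ 0,  0, -5]
(up to reordering of blocks).

Per-block formulas:
  For a 3×3 Jordan block J_3(-5): exp(t · J_3(-5)) = e^(-5t)·(I + t·N + (t^2/2)·N^2), where N is the 3×3 nilpotent shift.

After assembling e^{tJ} and conjugating by P, we get:

e^{tA} =
  [t^2*exp(-5*t) + 5*t*exp(-5*t) + exp(-5*t), t^2*exp(-5*t) + 5*t*exp(-5*t), t^2*exp(-5*t)/2 + 2*t*exp(-5*t)]
  [-t^2*exp(-5*t) - 3*t*exp(-5*t), -t^2*exp(-5*t) - 3*t*exp(-5*t) + exp(-5*t), -t^2*exp(-5*t)/2 - t*exp(-5*t)]
  [-4*t*exp(-5*t), -4*t*exp(-5*t), -2*t*exp(-5*t) + exp(-5*t)]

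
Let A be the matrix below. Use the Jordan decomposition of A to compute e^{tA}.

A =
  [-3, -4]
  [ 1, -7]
e^{tA} =
  [2*t*exp(-5*t) + exp(-5*t), -4*t*exp(-5*t)]
  [t*exp(-5*t), -2*t*exp(-5*t) + exp(-5*t)]

Strategy: write A = P · J · P⁻¹ where J is a Jordan canonical form, so e^{tA} = P · e^{tJ} · P⁻¹, and e^{tJ} can be computed block-by-block.

A has Jordan form
J =
  [-5,  1]
  [ 0, -5]
(up to reordering of blocks).

Per-block formulas:
  For a 2×2 Jordan block J_2(-5): exp(t · J_2(-5)) = e^(-5t)·(I + t·N), where N is the 2×2 nilpotent shift.

After assembling e^{tJ} and conjugating by P, we get:

e^{tA} =
  [2*t*exp(-5*t) + exp(-5*t), -4*t*exp(-5*t)]
  [t*exp(-5*t), -2*t*exp(-5*t) + exp(-5*t)]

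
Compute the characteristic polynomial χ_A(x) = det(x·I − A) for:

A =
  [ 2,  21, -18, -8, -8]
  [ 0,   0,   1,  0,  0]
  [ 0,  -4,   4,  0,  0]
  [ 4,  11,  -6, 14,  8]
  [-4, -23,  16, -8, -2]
x^5 - 18*x^4 + 120*x^3 - 368*x^2 + 528*x - 288

Expanding det(x·I − A) (e.g. by cofactor expansion or by noting that A is similar to its Jordan form J, which has the same characteristic polynomial as A) gives
  χ_A(x) = x^5 - 18*x^4 + 120*x^3 - 368*x^2 + 528*x - 288
which factors as (x - 6)^2*(x - 2)^3. The eigenvalues (with algebraic multiplicities) are λ = 2 with multiplicity 3, λ = 6 with multiplicity 2.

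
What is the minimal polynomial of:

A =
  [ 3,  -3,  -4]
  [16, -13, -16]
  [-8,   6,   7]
x^2 + 2*x + 1

The characteristic polynomial is χ_A(x) = (x + 1)^3, so the eigenvalues are known. The minimal polynomial is
  m_A(x) = Π_λ (x − λ)^{k_λ}
where k_λ is the size of the *largest* Jordan block for λ (equivalently, the smallest k with (A − λI)^k v = 0 for every generalised eigenvector v of λ).

  λ = -1: largest Jordan block has size 2, contributing (x + 1)^2

So m_A(x) = (x + 1)^2 = x^2 + 2*x + 1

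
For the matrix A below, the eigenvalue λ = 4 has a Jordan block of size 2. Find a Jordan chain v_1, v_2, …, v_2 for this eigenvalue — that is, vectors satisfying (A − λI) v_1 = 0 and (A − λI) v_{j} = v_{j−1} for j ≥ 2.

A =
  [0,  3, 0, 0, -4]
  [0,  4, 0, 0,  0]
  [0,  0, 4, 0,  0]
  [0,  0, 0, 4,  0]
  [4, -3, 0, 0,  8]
A Jordan chain for λ = 4 of length 2:
v_1 = (-4, 0, 0, 0, 4)ᵀ
v_2 = (1, 0, 0, 0, 0)ᵀ

Let N = A − (4)·I. We want v_2 with N^2 v_2 = 0 but N^1 v_2 ≠ 0; then v_{j-1} := N · v_j for j = 2, …, 2.

Pick v_2 = (1, 0, 0, 0, 0)ᵀ.
Then v_1 = N · v_2 = (-4, 0, 0, 0, 4)ᵀ.

Sanity check: (A − (4)·I) v_1 = (0, 0, 0, 0, 0)ᵀ = 0. ✓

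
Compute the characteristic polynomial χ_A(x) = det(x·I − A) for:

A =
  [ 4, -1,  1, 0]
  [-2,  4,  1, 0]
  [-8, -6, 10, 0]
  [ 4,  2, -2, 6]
x^4 - 24*x^3 + 216*x^2 - 864*x + 1296

Expanding det(x·I − A) (e.g. by cofactor expansion or by noting that A is similar to its Jordan form J, which has the same characteristic polynomial as A) gives
  χ_A(x) = x^4 - 24*x^3 + 216*x^2 - 864*x + 1296
which factors as (x - 6)^4. The eigenvalues (with algebraic multiplicities) are λ = 6 with multiplicity 4.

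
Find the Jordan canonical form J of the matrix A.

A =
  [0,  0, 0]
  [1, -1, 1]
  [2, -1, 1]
J_3(0)

The characteristic polynomial is
  det(x·I − A) = x^3

Eigenvalues and multiplicities (the geometric multiplicity of λ is n − rank(A − λI), which equals the number of Jordan blocks for λ):
  λ = 0: algebraic multiplicity = 3, geometric multiplicity = 1

Determining the block sizes for each eigenvalue:
  λ = 0: one block (gm = 1), so the single block has size am = 3 → block sizes [3]

Assembling the blocks gives a Jordan form
J =
  [0, 1, 0]
  [0, 0, 1]
  [0, 0, 0]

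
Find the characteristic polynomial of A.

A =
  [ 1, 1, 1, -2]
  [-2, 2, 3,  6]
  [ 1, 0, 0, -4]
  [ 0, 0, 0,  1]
x^4 - 4*x^3 + 6*x^2 - 4*x + 1

Expanding det(x·I − A) (e.g. by cofactor expansion or by noting that A is similar to its Jordan form J, which has the same characteristic polynomial as A) gives
  χ_A(x) = x^4 - 4*x^3 + 6*x^2 - 4*x + 1
which factors as (x - 1)^4. The eigenvalues (with algebraic multiplicities) are λ = 1 with multiplicity 4.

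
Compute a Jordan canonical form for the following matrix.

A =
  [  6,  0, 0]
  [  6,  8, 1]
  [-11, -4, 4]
J_3(6)

The characteristic polynomial is
  det(x·I − A) = x^3 - 18*x^2 + 108*x - 216 = (x - 6)^3

Eigenvalues and multiplicities (the geometric multiplicity of λ is n − rank(A − λI), which equals the number of Jordan blocks for λ):
  λ = 6: algebraic multiplicity = 3, geometric multiplicity = 1

Determining the block sizes for each eigenvalue:
  λ = 6: one block (gm = 1), so the single block has size am = 3 → block sizes [3]

Assembling the blocks gives a Jordan form
J =
  [6, 1, 0]
  [0, 6, 1]
  [0, 0, 6]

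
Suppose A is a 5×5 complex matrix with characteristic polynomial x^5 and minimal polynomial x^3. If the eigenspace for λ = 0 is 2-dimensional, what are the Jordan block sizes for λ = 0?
Block sizes for λ = 0: [3, 2]

Step 1 — from the characteristic polynomial, algebraic multiplicity of λ = 0 is 5. From dim ker(A − (0)·I) = 2, there are exactly 2 Jordan blocks for λ = 0.
Step 2 — from the minimal polynomial, the factor (x − 0)^3 tells us the largest block for λ = 0 has size 3.
Step 3 — with total size 5, 2 blocks, and largest block 3, the block sizes (in nonincreasing order) are [3, 2].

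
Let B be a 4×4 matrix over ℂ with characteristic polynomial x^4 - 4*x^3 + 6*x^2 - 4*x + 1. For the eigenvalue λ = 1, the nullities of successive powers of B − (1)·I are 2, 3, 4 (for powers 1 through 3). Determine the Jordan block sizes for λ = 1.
Block sizes for λ = 1: [3, 1]

From the dimensions of kernels of powers, the number of Jordan blocks of size at least j is d_j − d_{j−1} where d_j = dim ker(N^j) (with d_0 = 0). Computing the differences gives [2, 1, 1].
The number of blocks of size exactly k is (#blocks of size ≥ k) − (#blocks of size ≥ k + 1), so the partition is: 1 block(s) of size 1, 1 block(s) of size 3.
In nonincreasing order the block sizes are [3, 1].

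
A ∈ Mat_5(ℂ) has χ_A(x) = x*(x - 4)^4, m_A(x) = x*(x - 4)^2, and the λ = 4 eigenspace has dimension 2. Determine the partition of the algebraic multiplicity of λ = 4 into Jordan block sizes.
Block sizes for λ = 4: [2, 2]

Step 1 — from the characteristic polynomial, algebraic multiplicity of λ = 4 is 4. From dim ker(A − (4)·I) = 2, there are exactly 2 Jordan blocks for λ = 4.
Step 2 — from the minimal polynomial, the factor (x − 4)^2 tells us the largest block for λ = 4 has size 2.
Step 3 — with total size 4, 2 blocks, and largest block 2, the block sizes (in nonincreasing order) are [2, 2].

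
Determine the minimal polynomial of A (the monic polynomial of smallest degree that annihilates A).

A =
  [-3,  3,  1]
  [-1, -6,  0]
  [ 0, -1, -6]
x^3 + 15*x^2 + 75*x + 125

The characteristic polynomial is χ_A(x) = (x + 5)^3, so the eigenvalues are known. The minimal polynomial is
  m_A(x) = Π_λ (x − λ)^{k_λ}
where k_λ is the size of the *largest* Jordan block for λ (equivalently, the smallest k with (A − λI)^k v = 0 for every generalised eigenvector v of λ).

  λ = -5: largest Jordan block has size 3, contributing (x + 5)^3

So m_A(x) = (x + 5)^3 = x^3 + 15*x^2 + 75*x + 125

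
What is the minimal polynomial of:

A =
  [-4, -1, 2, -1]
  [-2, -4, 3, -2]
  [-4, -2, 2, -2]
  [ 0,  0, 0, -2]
x^3 + 6*x^2 + 12*x + 8

The characteristic polynomial is χ_A(x) = (x + 2)^4, so the eigenvalues are known. The minimal polynomial is
  m_A(x) = Π_λ (x − λ)^{k_λ}
where k_λ is the size of the *largest* Jordan block for λ (equivalently, the smallest k with (A − λI)^k v = 0 for every generalised eigenvector v of λ).

  λ = -2: largest Jordan block has size 3, contributing (x + 2)^3

So m_A(x) = (x + 2)^3 = x^3 + 6*x^2 + 12*x + 8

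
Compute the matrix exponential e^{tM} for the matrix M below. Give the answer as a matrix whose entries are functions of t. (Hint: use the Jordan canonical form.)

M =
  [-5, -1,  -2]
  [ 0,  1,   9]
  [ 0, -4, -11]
e^{tM} =
  [exp(-5*t), t^2*exp(-5*t) - t*exp(-5*t), 3*t^2*exp(-5*t)/2 - 2*t*exp(-5*t)]
  [0, 6*t*exp(-5*t) + exp(-5*t), 9*t*exp(-5*t)]
  [0, -4*t*exp(-5*t), -6*t*exp(-5*t) + exp(-5*t)]

Strategy: write M = P · J · P⁻¹ where J is a Jordan canonical form, so e^{tM} = P · e^{tJ} · P⁻¹, and e^{tJ} can be computed block-by-block.

M has Jordan form
J =
  [-5,  1,  0]
  [ 0, -5,  1]
  [ 0,  0, -5]
(up to reordering of blocks).

Per-block formulas:
  For a 3×3 Jordan block J_3(-5): exp(t · J_3(-5)) = e^(-5t)·(I + t·N + (t^2/2)·N^2), where N is the 3×3 nilpotent shift.

After assembling e^{tJ} and conjugating by P, we get:

e^{tM} =
  [exp(-5*t), t^2*exp(-5*t) - t*exp(-5*t), 3*t^2*exp(-5*t)/2 - 2*t*exp(-5*t)]
  [0, 6*t*exp(-5*t) + exp(-5*t), 9*t*exp(-5*t)]
  [0, -4*t*exp(-5*t), -6*t*exp(-5*t) + exp(-5*t)]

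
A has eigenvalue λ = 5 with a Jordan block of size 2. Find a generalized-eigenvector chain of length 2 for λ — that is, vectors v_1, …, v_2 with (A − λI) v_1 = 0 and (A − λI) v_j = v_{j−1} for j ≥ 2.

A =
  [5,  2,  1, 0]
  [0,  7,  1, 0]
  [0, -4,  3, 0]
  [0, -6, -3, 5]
A Jordan chain for λ = 5 of length 2:
v_1 = (2, 2, -4, -6)ᵀ
v_2 = (0, 1, 0, 0)ᵀ

Let N = A − (5)·I. We want v_2 with N^2 v_2 = 0 but N^1 v_2 ≠ 0; then v_{j-1} := N · v_j for j = 2, …, 2.

Pick v_2 = (0, 1, 0, 0)ᵀ.
Then v_1 = N · v_2 = (2, 2, -4, -6)ᵀ.

Sanity check: (A − (5)·I) v_1 = (0, 0, 0, 0)ᵀ = 0. ✓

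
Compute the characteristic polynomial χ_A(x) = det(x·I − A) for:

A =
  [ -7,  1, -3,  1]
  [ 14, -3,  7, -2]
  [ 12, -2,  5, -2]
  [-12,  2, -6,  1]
x^4 + 4*x^3 + 6*x^2 + 4*x + 1

Expanding det(x·I − A) (e.g. by cofactor expansion or by noting that A is similar to its Jordan form J, which has the same characteristic polynomial as A) gives
  χ_A(x) = x^4 + 4*x^3 + 6*x^2 + 4*x + 1
which factors as (x + 1)^4. The eigenvalues (with algebraic multiplicities) are λ = -1 with multiplicity 4.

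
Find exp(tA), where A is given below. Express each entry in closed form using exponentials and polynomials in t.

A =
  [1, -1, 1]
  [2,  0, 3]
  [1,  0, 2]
e^{tA} =
  [-t^2*exp(t)/2 + exp(t), t^2*exp(t)/2 - t*exp(t), -t^2*exp(t) + t*exp(t)]
  [t^2*exp(t)/2 + 2*t*exp(t), -t^2*exp(t)/2 - t*exp(t) + exp(t), t^2*exp(t) + 3*t*exp(t)]
  [t^2*exp(t)/2 + t*exp(t), -t^2*exp(t)/2, t^2*exp(t) + t*exp(t) + exp(t)]

Strategy: write A = P · J · P⁻¹ where J is a Jordan canonical form, so e^{tA} = P · e^{tJ} · P⁻¹, and e^{tJ} can be computed block-by-block.

A has Jordan form
J =
  [1, 1, 0]
  [0, 1, 1]
  [0, 0, 1]
(up to reordering of blocks).

Per-block formulas:
  For a 3×3 Jordan block J_3(1): exp(t · J_3(1)) = e^(1t)·(I + t·N + (t^2/2)·N^2), where N is the 3×3 nilpotent shift.

After assembling e^{tJ} and conjugating by P, we get:

e^{tA} =
  [-t^2*exp(t)/2 + exp(t), t^2*exp(t)/2 - t*exp(t), -t^2*exp(t) + t*exp(t)]
  [t^2*exp(t)/2 + 2*t*exp(t), -t^2*exp(t)/2 - t*exp(t) + exp(t), t^2*exp(t) + 3*t*exp(t)]
  [t^2*exp(t)/2 + t*exp(t), -t^2*exp(t)/2, t^2*exp(t) + t*exp(t) + exp(t)]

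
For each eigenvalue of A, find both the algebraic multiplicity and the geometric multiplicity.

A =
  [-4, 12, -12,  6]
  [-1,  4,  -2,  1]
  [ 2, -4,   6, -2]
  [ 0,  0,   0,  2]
λ = 2: alg = 4, geom = 3

Step 1 — factor the characteristic polynomial to read off the algebraic multiplicities:
  χ_A(x) = (x - 2)^4

Step 2 — compute geometric multiplicities via the rank-nullity identity g(λ) = n − rank(A − λI):
  rank(A − (2)·I) = 1, so dim ker(A − (2)·I) = n − 1 = 3

Summary:
  λ = 2: algebraic multiplicity = 4, geometric multiplicity = 3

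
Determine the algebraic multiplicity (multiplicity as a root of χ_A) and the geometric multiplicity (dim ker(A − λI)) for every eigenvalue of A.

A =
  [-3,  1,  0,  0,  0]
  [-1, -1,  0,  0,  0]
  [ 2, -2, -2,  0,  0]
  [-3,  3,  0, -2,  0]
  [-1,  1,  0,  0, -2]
λ = -2: alg = 5, geom = 4

Step 1 — factor the characteristic polynomial to read off the algebraic multiplicities:
  χ_A(x) = (x + 2)^5

Step 2 — compute geometric multiplicities via the rank-nullity identity g(λ) = n − rank(A − λI):
  rank(A − (-2)·I) = 1, so dim ker(A − (-2)·I) = n − 1 = 4

Summary:
  λ = -2: algebraic multiplicity = 5, geometric multiplicity = 4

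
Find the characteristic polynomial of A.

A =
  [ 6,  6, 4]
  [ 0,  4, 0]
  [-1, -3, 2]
x^3 - 12*x^2 + 48*x - 64

Expanding det(x·I − A) (e.g. by cofactor expansion or by noting that A is similar to its Jordan form J, which has the same characteristic polynomial as A) gives
  χ_A(x) = x^3 - 12*x^2 + 48*x - 64
which factors as (x - 4)^3. The eigenvalues (with algebraic multiplicities) are λ = 4 with multiplicity 3.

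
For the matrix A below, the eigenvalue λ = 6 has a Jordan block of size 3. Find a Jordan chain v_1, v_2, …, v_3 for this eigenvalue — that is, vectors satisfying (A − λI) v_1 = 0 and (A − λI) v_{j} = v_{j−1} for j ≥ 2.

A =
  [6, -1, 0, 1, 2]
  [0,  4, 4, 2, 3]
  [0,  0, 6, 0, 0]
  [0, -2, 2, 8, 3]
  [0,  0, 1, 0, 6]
A Jordan chain for λ = 6 of length 3:
v_1 = (0, -1, 0, -1, 0)ᵀ
v_2 = (0, 4, 0, 2, 1)ᵀ
v_3 = (0, 0, 1, 0, 0)ᵀ

Let N = A − (6)·I. We want v_3 with N^3 v_3 = 0 but N^2 v_3 ≠ 0; then v_{j-1} := N · v_j for j = 3, …, 2.

Pick v_3 = (0, 0, 1, 0, 0)ᵀ.
Then v_2 = N · v_3 = (0, 4, 0, 2, 1)ᵀ.
Then v_1 = N · v_2 = (0, -1, 0, -1, 0)ᵀ.

Sanity check: (A − (6)·I) v_1 = (0, 0, 0, 0, 0)ᵀ = 0. ✓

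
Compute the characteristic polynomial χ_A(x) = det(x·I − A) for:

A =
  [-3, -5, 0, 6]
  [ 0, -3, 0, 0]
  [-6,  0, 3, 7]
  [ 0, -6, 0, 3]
x^4 - 18*x^2 + 81

Expanding det(x·I − A) (e.g. by cofactor expansion or by noting that A is similar to its Jordan form J, which has the same characteristic polynomial as A) gives
  χ_A(x) = x^4 - 18*x^2 + 81
which factors as (x - 3)^2*(x + 3)^2. The eigenvalues (with algebraic multiplicities) are λ = -3 with multiplicity 2, λ = 3 with multiplicity 2.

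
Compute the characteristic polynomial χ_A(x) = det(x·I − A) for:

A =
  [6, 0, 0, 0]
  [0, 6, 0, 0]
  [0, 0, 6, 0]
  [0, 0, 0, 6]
x^4 - 24*x^3 + 216*x^2 - 864*x + 1296

Expanding det(x·I − A) (e.g. by cofactor expansion or by noting that A is similar to its Jordan form J, which has the same characteristic polynomial as A) gives
  χ_A(x) = x^4 - 24*x^3 + 216*x^2 - 864*x + 1296
which factors as (x - 6)^4. The eigenvalues (with algebraic multiplicities) are λ = 6 with multiplicity 4.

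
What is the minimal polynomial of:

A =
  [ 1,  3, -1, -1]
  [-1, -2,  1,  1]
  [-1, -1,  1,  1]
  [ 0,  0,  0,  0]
x^3

The characteristic polynomial is χ_A(x) = x^4, so the eigenvalues are known. The minimal polynomial is
  m_A(x) = Π_λ (x − λ)^{k_λ}
where k_λ is the size of the *largest* Jordan block for λ (equivalently, the smallest k with (A − λI)^k v = 0 for every generalised eigenvector v of λ).

  λ = 0: largest Jordan block has size 3, contributing (x − 0)^3

So m_A(x) = x^3 = x^3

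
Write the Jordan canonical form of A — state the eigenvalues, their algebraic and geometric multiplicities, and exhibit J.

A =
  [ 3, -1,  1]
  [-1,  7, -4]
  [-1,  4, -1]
J_3(3)

The characteristic polynomial is
  det(x·I − A) = x^3 - 9*x^2 + 27*x - 27 = (x - 3)^3

Eigenvalues and multiplicities (the geometric multiplicity of λ is n − rank(A − λI), which equals the number of Jordan blocks for λ):
  λ = 3: algebraic multiplicity = 3, geometric multiplicity = 1

Determining the block sizes for each eigenvalue:
  λ = 3: one block (gm = 1), so the single block has size am = 3 → block sizes [3]

Assembling the blocks gives a Jordan form
J =
  [3, 1, 0]
  [0, 3, 1]
  [0, 0, 3]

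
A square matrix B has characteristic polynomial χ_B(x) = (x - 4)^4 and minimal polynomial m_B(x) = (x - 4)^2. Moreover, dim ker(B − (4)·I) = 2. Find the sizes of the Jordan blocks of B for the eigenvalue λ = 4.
Block sizes for λ = 4: [2, 2]

Step 1 — from the characteristic polynomial, algebraic multiplicity of λ = 4 is 4. From dim ker(B − (4)·I) = 2, there are exactly 2 Jordan blocks for λ = 4.
Step 2 — from the minimal polynomial, the factor (x − 4)^2 tells us the largest block for λ = 4 has size 2.
Step 3 — with total size 4, 2 blocks, and largest block 2, the block sizes (in nonincreasing order) are [2, 2].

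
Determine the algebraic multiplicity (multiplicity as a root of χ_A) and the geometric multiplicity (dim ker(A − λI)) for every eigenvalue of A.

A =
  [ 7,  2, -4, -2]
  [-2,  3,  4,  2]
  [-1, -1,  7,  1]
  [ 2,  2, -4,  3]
λ = 5: alg = 4, geom = 3

Step 1 — factor the characteristic polynomial to read off the algebraic multiplicities:
  χ_A(x) = (x - 5)^4

Step 2 — compute geometric multiplicities via the rank-nullity identity g(λ) = n − rank(A − λI):
  rank(A − (5)·I) = 1, so dim ker(A − (5)·I) = n − 1 = 3

Summary:
  λ = 5: algebraic multiplicity = 4, geometric multiplicity = 3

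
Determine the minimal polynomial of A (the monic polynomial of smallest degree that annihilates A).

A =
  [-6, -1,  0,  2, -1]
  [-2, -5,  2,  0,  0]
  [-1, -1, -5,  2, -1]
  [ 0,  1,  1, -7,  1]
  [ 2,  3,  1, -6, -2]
x^3 + 15*x^2 + 75*x + 125

The characteristic polynomial is χ_A(x) = (x + 5)^5, so the eigenvalues are known. The minimal polynomial is
  m_A(x) = Π_λ (x − λ)^{k_λ}
where k_λ is the size of the *largest* Jordan block for λ (equivalently, the smallest k with (A − λI)^k v = 0 for every generalised eigenvector v of λ).

  λ = -5: largest Jordan block has size 3, contributing (x + 5)^3

So m_A(x) = (x + 5)^3 = x^3 + 15*x^2 + 75*x + 125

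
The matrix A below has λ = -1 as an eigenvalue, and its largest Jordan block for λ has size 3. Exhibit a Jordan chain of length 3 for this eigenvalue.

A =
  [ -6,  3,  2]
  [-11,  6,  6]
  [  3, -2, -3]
A Jordan chain for λ = -1 of length 3:
v_1 = (-2, -4, 1)ᵀ
v_2 = (-5, -11, 3)ᵀ
v_3 = (1, 0, 0)ᵀ

Let N = A − (-1)·I. We want v_3 with N^3 v_3 = 0 but N^2 v_3 ≠ 0; then v_{j-1} := N · v_j for j = 3, …, 2.

Pick v_3 = (1, 0, 0)ᵀ.
Then v_2 = N · v_3 = (-5, -11, 3)ᵀ.
Then v_1 = N · v_2 = (-2, -4, 1)ᵀ.

Sanity check: (A − (-1)·I) v_1 = (0, 0, 0)ᵀ = 0. ✓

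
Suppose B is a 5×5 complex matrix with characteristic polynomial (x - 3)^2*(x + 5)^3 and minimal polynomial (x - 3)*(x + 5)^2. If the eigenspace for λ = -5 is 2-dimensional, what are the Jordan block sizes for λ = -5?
Block sizes for λ = -5: [2, 1]

Step 1 — from the characteristic polynomial, algebraic multiplicity of λ = -5 is 3. From dim ker(B − (-5)·I) = 2, there are exactly 2 Jordan blocks for λ = -5.
Step 2 — from the minimal polynomial, the factor (x + 5)^2 tells us the largest block for λ = -5 has size 2.
Step 3 — with total size 3, 2 blocks, and largest block 2, the block sizes (in nonincreasing order) are [2, 1].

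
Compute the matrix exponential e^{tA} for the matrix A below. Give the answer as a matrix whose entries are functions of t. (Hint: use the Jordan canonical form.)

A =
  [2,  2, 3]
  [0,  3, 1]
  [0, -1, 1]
e^{tA} =
  [exp(2*t), -t^2*exp(2*t)/2 + 2*t*exp(2*t), -t^2*exp(2*t)/2 + 3*t*exp(2*t)]
  [0, t*exp(2*t) + exp(2*t), t*exp(2*t)]
  [0, -t*exp(2*t), -t*exp(2*t) + exp(2*t)]

Strategy: write A = P · J · P⁻¹ where J is a Jordan canonical form, so e^{tA} = P · e^{tJ} · P⁻¹, and e^{tJ} can be computed block-by-block.

A has Jordan form
J =
  [2, 1, 0]
  [0, 2, 1]
  [0, 0, 2]
(up to reordering of blocks).

Per-block formulas:
  For a 3×3 Jordan block J_3(2): exp(t · J_3(2)) = e^(2t)·(I + t·N + (t^2/2)·N^2), where N is the 3×3 nilpotent shift.

After assembling e^{tJ} and conjugating by P, we get:

e^{tA} =
  [exp(2*t), -t^2*exp(2*t)/2 + 2*t*exp(2*t), -t^2*exp(2*t)/2 + 3*t*exp(2*t)]
  [0, t*exp(2*t) + exp(2*t), t*exp(2*t)]
  [0, -t*exp(2*t), -t*exp(2*t) + exp(2*t)]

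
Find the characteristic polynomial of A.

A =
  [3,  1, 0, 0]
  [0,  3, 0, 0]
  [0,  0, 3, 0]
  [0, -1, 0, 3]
x^4 - 12*x^3 + 54*x^2 - 108*x + 81

Expanding det(x·I − A) (e.g. by cofactor expansion or by noting that A is similar to its Jordan form J, which has the same characteristic polynomial as A) gives
  χ_A(x) = x^4 - 12*x^3 + 54*x^2 - 108*x + 81
which factors as (x - 3)^4. The eigenvalues (with algebraic multiplicities) are λ = 3 with multiplicity 4.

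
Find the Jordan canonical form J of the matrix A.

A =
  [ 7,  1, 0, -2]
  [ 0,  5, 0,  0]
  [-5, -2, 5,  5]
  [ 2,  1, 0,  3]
J_2(5) ⊕ J_2(5)

The characteristic polynomial is
  det(x·I − A) = x^4 - 20*x^3 + 150*x^2 - 500*x + 625 = (x - 5)^4

Eigenvalues and multiplicities (the geometric multiplicity of λ is n − rank(A − λI), which equals the number of Jordan blocks for λ):
  λ = 5: algebraic multiplicity = 4, geometric multiplicity = 2

Determining the block sizes for each eigenvalue:
  λ = 5: with am = 4 and gm = 2, the partition is not yet determined (e.g. several partitions of 4 into 2 parts exist). Let N = A − (5)·I. Computing rank(N^1) = 2, rank(N^2) = 0; the number of blocks of size ≥ j is rank(N^{j−1}) − rank(N^j), giving [2, 2]. So we have 2 block(s) of size 2 → block sizes [2, 2]

Assembling the blocks gives a Jordan form
J =
  [5, 1, 0, 0]
  [0, 5, 0, 0]
  [0, 0, 5, 1]
  [0, 0, 0, 5]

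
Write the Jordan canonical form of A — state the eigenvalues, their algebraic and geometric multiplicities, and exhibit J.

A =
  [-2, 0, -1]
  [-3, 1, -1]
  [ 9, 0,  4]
J_2(1) ⊕ J_1(1)

The characteristic polynomial is
  det(x·I − A) = x^3 - 3*x^2 + 3*x - 1 = (x - 1)^3

Eigenvalues and multiplicities (the geometric multiplicity of λ is n − rank(A − λI), which equals the number of Jordan blocks for λ):
  λ = 1: algebraic multiplicity = 3, geometric multiplicity = 2

Determining the block sizes for each eigenvalue:
  λ = 1: 2 blocks summing to 3 forces exactly one block of size 2 and the rest size 1 → block sizes [2, 1]

Assembling the blocks gives a Jordan form
J =
  [1, 1, 0]
  [0, 1, 0]
  [0, 0, 1]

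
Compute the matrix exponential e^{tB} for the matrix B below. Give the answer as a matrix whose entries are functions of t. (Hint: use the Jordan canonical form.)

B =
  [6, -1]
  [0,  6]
e^{tB} =
  [exp(6*t), -t*exp(6*t)]
  [0, exp(6*t)]

Strategy: write B = P · J · P⁻¹ where J is a Jordan canonical form, so e^{tB} = P · e^{tJ} · P⁻¹, and e^{tJ} can be computed block-by-block.

B has Jordan form
J =
  [6, 1]
  [0, 6]
(up to reordering of blocks).

Per-block formulas:
  For a 2×2 Jordan block J_2(6): exp(t · J_2(6)) = e^(6t)·(I + t·N), where N is the 2×2 nilpotent shift.

After assembling e^{tJ} and conjugating by P, we get:

e^{tB} =
  [exp(6*t), -t*exp(6*t)]
  [0, exp(6*t)]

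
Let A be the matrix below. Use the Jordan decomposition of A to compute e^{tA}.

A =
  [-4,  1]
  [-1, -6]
e^{tA} =
  [t*exp(-5*t) + exp(-5*t), t*exp(-5*t)]
  [-t*exp(-5*t), -t*exp(-5*t) + exp(-5*t)]

Strategy: write A = P · J · P⁻¹ where J is a Jordan canonical form, so e^{tA} = P · e^{tJ} · P⁻¹, and e^{tJ} can be computed block-by-block.

A has Jordan form
J =
  [-5,  1]
  [ 0, -5]
(up to reordering of blocks).

Per-block formulas:
  For a 2×2 Jordan block J_2(-5): exp(t · J_2(-5)) = e^(-5t)·(I + t·N), where N is the 2×2 nilpotent shift.

After assembling e^{tJ} and conjugating by P, we get:

e^{tA} =
  [t*exp(-5*t) + exp(-5*t), t*exp(-5*t)]
  [-t*exp(-5*t), -t*exp(-5*t) + exp(-5*t)]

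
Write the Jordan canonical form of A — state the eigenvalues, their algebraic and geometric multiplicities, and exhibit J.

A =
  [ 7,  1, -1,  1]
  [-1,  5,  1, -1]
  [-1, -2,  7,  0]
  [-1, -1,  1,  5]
J_3(6) ⊕ J_1(6)

The characteristic polynomial is
  det(x·I − A) = x^4 - 24*x^3 + 216*x^2 - 864*x + 1296 = (x - 6)^4

Eigenvalues and multiplicities (the geometric multiplicity of λ is n − rank(A − λI), which equals the number of Jordan blocks for λ):
  λ = 6: algebraic multiplicity = 4, geometric multiplicity = 2

Determining the block sizes for each eigenvalue:
  λ = 6: with am = 4 and gm = 2, the partition is not yet determined (e.g. several partitions of 4 into 2 parts exist). Let N = A − (6)·I. Computing rank(N^1) = 2, rank(N^2) = 1, rank(N^3) = 0; the number of blocks of size ≥ j is rank(N^{j−1}) − rank(N^j), giving [2, 1, 1]. So we have 1 block(s) of size 3, 1 block(s) of size 1 → block sizes [3, 1]

Assembling the blocks gives a Jordan form
J =
  [6, 1, 0, 0]
  [0, 6, 1, 0]
  [0, 0, 6, 0]
  [0, 0, 0, 6]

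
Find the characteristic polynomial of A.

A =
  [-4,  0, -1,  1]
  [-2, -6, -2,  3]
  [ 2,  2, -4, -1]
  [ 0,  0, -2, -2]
x^4 + 16*x^3 + 96*x^2 + 256*x + 256

Expanding det(x·I − A) (e.g. by cofactor expansion or by noting that A is similar to its Jordan form J, which has the same characteristic polynomial as A) gives
  χ_A(x) = x^4 + 16*x^3 + 96*x^2 + 256*x + 256
which factors as (x + 4)^4. The eigenvalues (with algebraic multiplicities) are λ = -4 with multiplicity 4.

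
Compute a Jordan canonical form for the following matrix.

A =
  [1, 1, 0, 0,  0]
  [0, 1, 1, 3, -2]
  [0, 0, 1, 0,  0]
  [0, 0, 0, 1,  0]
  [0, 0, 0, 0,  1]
J_3(1) ⊕ J_1(1) ⊕ J_1(1)

The characteristic polynomial is
  det(x·I − A) = x^5 - 5*x^4 + 10*x^3 - 10*x^2 + 5*x - 1 = (x - 1)^5

Eigenvalues and multiplicities (the geometric multiplicity of λ is n − rank(A − λI), which equals the number of Jordan blocks for λ):
  λ = 1: algebraic multiplicity = 5, geometric multiplicity = 3

Determining the block sizes for each eigenvalue:
  λ = 1: with am = 5 and gm = 3, the partition is not yet determined (e.g. several partitions of 5 into 3 parts exist). Let N = A − (1)·I. Computing rank(N^1) = 2, rank(N^2) = 1, rank(N^3) = 0; the number of blocks of size ≥ j is rank(N^{j−1}) − rank(N^j), giving [3, 1, 1]. So we have 1 block(s) of size 3, 2 block(s) of size 1 → block sizes [3, 1, 1]

Assembling the blocks gives a Jordan form
J =
  [1, 1, 0, 0, 0]
  [0, 1, 1, 0, 0]
  [0, 0, 1, 0, 0]
  [0, 0, 0, 1, 0]
  [0, 0, 0, 0, 1]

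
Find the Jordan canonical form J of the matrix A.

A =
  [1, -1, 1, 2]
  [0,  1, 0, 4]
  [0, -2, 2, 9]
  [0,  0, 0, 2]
J_2(1) ⊕ J_2(2)

The characteristic polynomial is
  det(x·I − A) = x^4 - 6*x^3 + 13*x^2 - 12*x + 4 = (x - 2)^2*(x - 1)^2

Eigenvalues and multiplicities (the geometric multiplicity of λ is n − rank(A − λI), which equals the number of Jordan blocks for λ):
  λ = 1: algebraic multiplicity = 2, geometric multiplicity = 1
  λ = 2: algebraic multiplicity = 2, geometric multiplicity = 1

Determining the block sizes for each eigenvalue:
  λ = 1: one block (gm = 1), so the single block has size am = 2 → block sizes [2]
  λ = 2: one block (gm = 1), so the single block has size am = 2 → block sizes [2]

Assembling the blocks gives a Jordan form
J =
  [1, 1, 0, 0]
  [0, 1, 0, 0]
  [0, 0, 2, 1]
  [0, 0, 0, 2]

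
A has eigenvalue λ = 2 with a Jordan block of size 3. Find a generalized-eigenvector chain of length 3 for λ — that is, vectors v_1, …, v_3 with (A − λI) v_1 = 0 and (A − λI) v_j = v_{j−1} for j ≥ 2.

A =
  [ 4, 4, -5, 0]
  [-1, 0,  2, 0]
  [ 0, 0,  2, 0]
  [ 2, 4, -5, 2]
A Jordan chain for λ = 2 of length 3:
v_1 = (-2, 1, 0, -2)ᵀ
v_2 = (-5, 2, 0, -5)ᵀ
v_3 = (0, 0, 1, 0)ᵀ

Let N = A − (2)·I. We want v_3 with N^3 v_3 = 0 but N^2 v_3 ≠ 0; then v_{j-1} := N · v_j for j = 3, …, 2.

Pick v_3 = (0, 0, 1, 0)ᵀ.
Then v_2 = N · v_3 = (-5, 2, 0, -5)ᵀ.
Then v_1 = N · v_2 = (-2, 1, 0, -2)ᵀ.

Sanity check: (A − (2)·I) v_1 = (0, 0, 0, 0)ᵀ = 0. ✓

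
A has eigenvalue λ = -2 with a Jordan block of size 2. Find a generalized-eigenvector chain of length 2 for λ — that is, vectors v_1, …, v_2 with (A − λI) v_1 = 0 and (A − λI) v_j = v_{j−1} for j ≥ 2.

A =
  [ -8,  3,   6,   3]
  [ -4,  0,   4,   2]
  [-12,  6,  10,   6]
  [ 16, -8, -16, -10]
A Jordan chain for λ = -2 of length 2:
v_1 = (-6, -4, -12, 16)ᵀ
v_2 = (1, 0, 0, 0)ᵀ

Let N = A − (-2)·I. We want v_2 with N^2 v_2 = 0 but N^1 v_2 ≠ 0; then v_{j-1} := N · v_j for j = 2, …, 2.

Pick v_2 = (1, 0, 0, 0)ᵀ.
Then v_1 = N · v_2 = (-6, -4, -12, 16)ᵀ.

Sanity check: (A − (-2)·I) v_1 = (0, 0, 0, 0)ᵀ = 0. ✓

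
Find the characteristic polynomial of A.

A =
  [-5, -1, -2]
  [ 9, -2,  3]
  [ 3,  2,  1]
x^3 + 6*x^2 + 12*x + 8

Expanding det(x·I − A) (e.g. by cofactor expansion or by noting that A is similar to its Jordan form J, which has the same characteristic polynomial as A) gives
  χ_A(x) = x^3 + 6*x^2 + 12*x + 8
which factors as (x + 2)^3. The eigenvalues (with algebraic multiplicities) are λ = -2 with multiplicity 3.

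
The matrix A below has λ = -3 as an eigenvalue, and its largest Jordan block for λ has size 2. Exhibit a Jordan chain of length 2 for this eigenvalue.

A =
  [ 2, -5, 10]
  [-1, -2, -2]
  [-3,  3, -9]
A Jordan chain for λ = -3 of length 2:
v_1 = (5, -1, -3)ᵀ
v_2 = (1, 0, 0)ᵀ

Let N = A − (-3)·I. We want v_2 with N^2 v_2 = 0 but N^1 v_2 ≠ 0; then v_{j-1} := N · v_j for j = 2, …, 2.

Pick v_2 = (1, 0, 0)ᵀ.
Then v_1 = N · v_2 = (5, -1, -3)ᵀ.

Sanity check: (A − (-3)·I) v_1 = (0, 0, 0)ᵀ = 0. ✓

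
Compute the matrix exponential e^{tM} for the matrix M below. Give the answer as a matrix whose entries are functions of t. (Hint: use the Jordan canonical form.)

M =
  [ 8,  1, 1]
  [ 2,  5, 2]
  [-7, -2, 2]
e^{tM} =
  [2*t^2*exp(5*t) + 3*t*exp(5*t) + exp(5*t), t^2*exp(5*t)/2 + t*exp(5*t), t^2*exp(5*t) + t*exp(5*t)]
  [-4*t^2*exp(5*t) + 2*t*exp(5*t), -t^2*exp(5*t) + exp(5*t), -2*t^2*exp(5*t) + 2*t*exp(5*t)]
  [-2*t^2*exp(5*t) - 7*t*exp(5*t), -t^2*exp(5*t)/2 - 2*t*exp(5*t), -t^2*exp(5*t) - 3*t*exp(5*t) + exp(5*t)]

Strategy: write M = P · J · P⁻¹ where J is a Jordan canonical form, so e^{tM} = P · e^{tJ} · P⁻¹, and e^{tJ} can be computed block-by-block.

M has Jordan form
J =
  [5, 1, 0]
  [0, 5, 1]
  [0, 0, 5]
(up to reordering of blocks).

Per-block formulas:
  For a 3×3 Jordan block J_3(5): exp(t · J_3(5)) = e^(5t)·(I + t·N + (t^2/2)·N^2), where N is the 3×3 nilpotent shift.

After assembling e^{tJ} and conjugating by P, we get:

e^{tM} =
  [2*t^2*exp(5*t) + 3*t*exp(5*t) + exp(5*t), t^2*exp(5*t)/2 + t*exp(5*t), t^2*exp(5*t) + t*exp(5*t)]
  [-4*t^2*exp(5*t) + 2*t*exp(5*t), -t^2*exp(5*t) + exp(5*t), -2*t^2*exp(5*t) + 2*t*exp(5*t)]
  [-2*t^2*exp(5*t) - 7*t*exp(5*t), -t^2*exp(5*t)/2 - 2*t*exp(5*t), -t^2*exp(5*t) - 3*t*exp(5*t) + exp(5*t)]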